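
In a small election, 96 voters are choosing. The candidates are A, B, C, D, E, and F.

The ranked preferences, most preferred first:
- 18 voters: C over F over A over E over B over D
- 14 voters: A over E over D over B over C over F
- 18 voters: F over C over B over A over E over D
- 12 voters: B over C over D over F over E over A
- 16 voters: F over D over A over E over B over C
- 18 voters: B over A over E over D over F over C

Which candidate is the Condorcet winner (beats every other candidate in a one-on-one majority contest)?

F

F vs A: 64–32
F vs B: 52–44
F vs C: 52–44
F vs D: 52–44
F vs E: 64–32
F beats every other candidate.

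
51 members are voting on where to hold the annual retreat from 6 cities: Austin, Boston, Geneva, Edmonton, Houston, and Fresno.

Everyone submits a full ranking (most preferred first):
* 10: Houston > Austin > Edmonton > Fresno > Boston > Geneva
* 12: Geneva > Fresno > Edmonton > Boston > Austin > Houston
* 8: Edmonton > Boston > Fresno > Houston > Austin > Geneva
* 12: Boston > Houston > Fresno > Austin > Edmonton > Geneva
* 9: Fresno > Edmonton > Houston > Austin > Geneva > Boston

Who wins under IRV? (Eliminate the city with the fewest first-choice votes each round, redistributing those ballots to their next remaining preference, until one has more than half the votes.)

Boston

Round 1: Austin 0, Boston 12, Geneva 12, Edmonton 8, Houston 10, Fresno 9. Austin eliminated.
Round 2: Boston 12, Geneva 12, Edmonton 8, Houston 10, Fresno 9. Edmonton eliminated.
Round 3: Boston 20, Geneva 12, Houston 10, Fresno 9. Fresno eliminated.
Round 4: Boston 20, Geneva 12, Houston 19. Geneva eliminated.
Round 5: Boston 32, Houston 19. Boston has a majority (≥26).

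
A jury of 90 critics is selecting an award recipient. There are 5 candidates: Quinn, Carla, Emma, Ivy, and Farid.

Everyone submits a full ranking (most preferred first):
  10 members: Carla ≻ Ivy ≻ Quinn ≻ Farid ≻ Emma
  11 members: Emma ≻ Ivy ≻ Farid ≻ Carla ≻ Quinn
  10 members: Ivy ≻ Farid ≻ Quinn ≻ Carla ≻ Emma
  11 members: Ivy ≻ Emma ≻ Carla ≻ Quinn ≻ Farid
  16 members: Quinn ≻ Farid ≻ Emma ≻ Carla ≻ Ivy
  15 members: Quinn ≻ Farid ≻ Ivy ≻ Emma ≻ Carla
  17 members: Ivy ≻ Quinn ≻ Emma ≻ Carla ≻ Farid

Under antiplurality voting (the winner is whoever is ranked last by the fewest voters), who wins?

Quinn

Last-place votes: Quinn 11, Carla 15, Emma 20, Ivy 16, Farid 28.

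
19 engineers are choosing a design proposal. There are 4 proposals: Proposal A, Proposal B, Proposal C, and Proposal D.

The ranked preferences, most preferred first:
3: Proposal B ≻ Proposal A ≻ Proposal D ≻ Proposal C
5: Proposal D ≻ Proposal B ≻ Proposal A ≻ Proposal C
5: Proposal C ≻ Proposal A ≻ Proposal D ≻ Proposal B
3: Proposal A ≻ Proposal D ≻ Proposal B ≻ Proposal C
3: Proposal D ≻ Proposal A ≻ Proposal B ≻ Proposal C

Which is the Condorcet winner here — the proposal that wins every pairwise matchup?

Proposal A

Proposal A vs Proposal B: 11–8
Proposal A vs Proposal C: 14–5
Proposal A vs Proposal D: 11–8
Proposal A beats every other proposal.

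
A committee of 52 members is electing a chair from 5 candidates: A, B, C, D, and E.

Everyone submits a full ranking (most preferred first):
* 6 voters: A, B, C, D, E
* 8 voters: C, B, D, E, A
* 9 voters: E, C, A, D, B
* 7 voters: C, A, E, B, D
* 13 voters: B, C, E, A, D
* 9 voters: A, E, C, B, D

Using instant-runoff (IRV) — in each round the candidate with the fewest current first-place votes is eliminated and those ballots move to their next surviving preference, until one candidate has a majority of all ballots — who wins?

Round 1: A 15, B 13, C 15, D 0, E 9. D eliminated.
Round 2: A 15, B 13, C 15, E 9. E eliminated.
Round 3: A 15, B 13, C 24. B eliminated.
Round 4: A 15, C 37. C has a majority (≥27).

C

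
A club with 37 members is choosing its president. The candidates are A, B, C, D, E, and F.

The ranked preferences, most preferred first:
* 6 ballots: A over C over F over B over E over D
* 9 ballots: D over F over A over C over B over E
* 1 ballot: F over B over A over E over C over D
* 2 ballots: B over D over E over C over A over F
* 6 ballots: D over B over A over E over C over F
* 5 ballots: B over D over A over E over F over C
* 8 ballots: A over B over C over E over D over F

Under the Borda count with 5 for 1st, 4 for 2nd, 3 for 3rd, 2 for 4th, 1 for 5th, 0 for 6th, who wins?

A: 6×5 + 9×3 + 1×3 + 2×1 + 6×3 + 5×3 + 8×5 = 135
B: 6×2 + 9×1 + 1×4 + 2×5 + 6×4 + 5×5 + 8×4 = 116
C: 6×4 + 9×2 + 1×1 + 2×2 + 6×1 + 5×0 + 8×3 = 77
D: 6×0 + 9×5 + 1×0 + 2×4 + 6×5 + 5×4 + 8×1 = 111
E: 6×1 + 9×0 + 1×2 + 2×3 + 6×2 + 5×2 + 8×2 = 52
F: 6×3 + 9×4 + 1×5 + 2×0 + 6×0 + 5×1 + 8×0 = 64

A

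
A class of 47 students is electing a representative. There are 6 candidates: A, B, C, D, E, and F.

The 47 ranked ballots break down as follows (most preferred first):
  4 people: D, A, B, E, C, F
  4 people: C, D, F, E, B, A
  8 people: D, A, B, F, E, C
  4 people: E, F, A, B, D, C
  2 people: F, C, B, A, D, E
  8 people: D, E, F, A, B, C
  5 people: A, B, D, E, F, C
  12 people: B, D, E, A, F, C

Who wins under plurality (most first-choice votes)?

First-place votes: A 5, B 12, C 4, D 20, E 4, F 2.

D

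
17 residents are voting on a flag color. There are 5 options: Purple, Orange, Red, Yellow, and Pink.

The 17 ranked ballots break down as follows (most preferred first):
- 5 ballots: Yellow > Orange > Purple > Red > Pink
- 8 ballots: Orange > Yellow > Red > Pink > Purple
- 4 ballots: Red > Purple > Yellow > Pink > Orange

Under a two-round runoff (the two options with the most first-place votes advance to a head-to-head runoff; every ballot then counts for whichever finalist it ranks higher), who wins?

Yellow

Round 1 first-place votes: Purple 0, Orange 8, Red 4, Yellow 5, Pink 0. Orange and Yellow advance.
Runoff: Orange is ranked above Yellow on 8 ballots, Yellow above Orange on 9.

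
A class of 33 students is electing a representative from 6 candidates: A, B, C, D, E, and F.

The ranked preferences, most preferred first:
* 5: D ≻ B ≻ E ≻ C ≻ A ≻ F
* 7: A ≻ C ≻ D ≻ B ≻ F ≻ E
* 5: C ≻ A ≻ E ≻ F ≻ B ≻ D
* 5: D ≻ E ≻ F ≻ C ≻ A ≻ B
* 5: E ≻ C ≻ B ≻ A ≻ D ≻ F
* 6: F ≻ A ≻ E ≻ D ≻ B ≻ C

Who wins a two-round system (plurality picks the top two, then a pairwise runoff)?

Round 1 first-place votes: A 7, B 0, C 5, D 10, E 5, F 6. D and A advance.
Runoff: D is ranked above A on 10 ballots, A above D on 23.

A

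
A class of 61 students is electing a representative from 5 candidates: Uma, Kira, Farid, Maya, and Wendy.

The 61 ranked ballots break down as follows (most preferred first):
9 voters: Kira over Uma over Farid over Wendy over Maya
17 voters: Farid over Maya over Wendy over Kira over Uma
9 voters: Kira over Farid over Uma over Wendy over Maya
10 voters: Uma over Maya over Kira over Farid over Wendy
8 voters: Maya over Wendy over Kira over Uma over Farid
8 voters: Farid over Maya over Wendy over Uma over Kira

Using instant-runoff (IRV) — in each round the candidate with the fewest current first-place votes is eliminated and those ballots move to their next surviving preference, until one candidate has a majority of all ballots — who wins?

Round 1: Uma 10, Kira 18, Farid 25, Maya 8, Wendy 0. Wendy eliminated.
Round 2: Uma 10, Kira 18, Farid 25, Maya 8. Maya eliminated.
Round 3: Uma 10, Kira 26, Farid 25. Uma eliminated.
Round 4: Kira 36, Farid 25. Kira has a majority (≥31).

Kira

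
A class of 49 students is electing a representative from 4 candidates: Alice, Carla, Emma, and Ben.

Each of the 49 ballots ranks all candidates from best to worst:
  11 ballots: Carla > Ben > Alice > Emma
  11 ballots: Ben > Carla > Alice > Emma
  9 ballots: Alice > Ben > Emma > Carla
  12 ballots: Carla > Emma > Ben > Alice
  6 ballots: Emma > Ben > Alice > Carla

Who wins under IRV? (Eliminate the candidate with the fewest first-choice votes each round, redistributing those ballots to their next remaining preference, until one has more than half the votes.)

Round 1: Alice 9, Carla 23, Emma 6, Ben 11. Emma eliminated.
Round 2: Alice 9, Carla 23, Ben 17. Alice eliminated.
Round 3: Carla 23, Ben 26. Ben has a majority (≥25).

Ben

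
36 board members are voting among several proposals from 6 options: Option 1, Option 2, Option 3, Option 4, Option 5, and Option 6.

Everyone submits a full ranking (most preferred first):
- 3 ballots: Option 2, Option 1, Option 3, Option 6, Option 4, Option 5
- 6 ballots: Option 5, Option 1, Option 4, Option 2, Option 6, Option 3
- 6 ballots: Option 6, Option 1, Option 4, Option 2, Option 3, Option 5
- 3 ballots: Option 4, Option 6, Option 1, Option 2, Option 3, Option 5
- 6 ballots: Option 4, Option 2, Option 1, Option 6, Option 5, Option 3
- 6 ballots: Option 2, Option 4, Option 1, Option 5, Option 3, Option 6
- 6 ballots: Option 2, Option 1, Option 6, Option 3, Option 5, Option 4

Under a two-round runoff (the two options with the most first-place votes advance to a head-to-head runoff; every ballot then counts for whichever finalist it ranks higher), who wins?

Option 4

Round 1 first-place votes: Option 1 0, Option 2 15, Option 3 0, Option 4 9, Option 5 6, Option 6 6. Option 2 and Option 4 advance.
Runoff: Option 2 is ranked above Option 4 on 15 ballots, Option 4 above Option 2 on 21.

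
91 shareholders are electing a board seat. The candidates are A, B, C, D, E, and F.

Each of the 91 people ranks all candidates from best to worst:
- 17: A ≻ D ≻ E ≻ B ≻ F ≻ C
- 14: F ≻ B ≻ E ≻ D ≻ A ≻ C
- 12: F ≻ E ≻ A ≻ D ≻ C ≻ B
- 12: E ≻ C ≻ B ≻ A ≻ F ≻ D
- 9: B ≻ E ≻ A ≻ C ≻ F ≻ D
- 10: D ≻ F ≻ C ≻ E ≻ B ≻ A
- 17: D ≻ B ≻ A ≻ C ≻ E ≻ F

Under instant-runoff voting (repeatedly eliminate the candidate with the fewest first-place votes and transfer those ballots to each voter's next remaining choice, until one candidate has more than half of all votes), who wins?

Round 1: A 17, B 9, C 0, D 27, E 12, F 26. C eliminated.
Round 2: A 17, B 9, D 27, E 12, F 26. B eliminated.
Round 3: A 17, D 27, E 21, F 26. A eliminated.
Round 4: D 44, E 21, F 26. E eliminated.
Round 5: D 44, F 47. F has a majority (≥46).

F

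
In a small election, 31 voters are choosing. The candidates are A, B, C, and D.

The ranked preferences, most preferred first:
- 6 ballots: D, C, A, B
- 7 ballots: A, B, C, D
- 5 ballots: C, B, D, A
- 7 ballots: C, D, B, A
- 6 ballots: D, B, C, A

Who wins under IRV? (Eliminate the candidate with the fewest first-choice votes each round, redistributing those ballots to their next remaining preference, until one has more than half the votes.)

C

Round 1: A 7, B 0, C 12, D 12. B eliminated.
Round 2: A 7, C 12, D 12. A eliminated.
Round 3: C 19, D 12. C has a majority (≥16).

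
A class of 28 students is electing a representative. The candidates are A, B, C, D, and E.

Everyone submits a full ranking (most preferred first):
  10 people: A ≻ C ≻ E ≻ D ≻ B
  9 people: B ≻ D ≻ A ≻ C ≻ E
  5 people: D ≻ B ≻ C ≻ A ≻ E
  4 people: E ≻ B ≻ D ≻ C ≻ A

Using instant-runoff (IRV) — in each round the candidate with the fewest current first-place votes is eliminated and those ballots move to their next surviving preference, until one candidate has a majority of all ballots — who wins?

Round 1: A 10, B 9, C 0, D 5, E 4. C eliminated.
Round 2: A 10, B 9, D 5, E 4. E eliminated.
Round 3: A 10, B 13, D 5. D eliminated.
Round 4: A 10, B 18. B has a majority (≥15).

B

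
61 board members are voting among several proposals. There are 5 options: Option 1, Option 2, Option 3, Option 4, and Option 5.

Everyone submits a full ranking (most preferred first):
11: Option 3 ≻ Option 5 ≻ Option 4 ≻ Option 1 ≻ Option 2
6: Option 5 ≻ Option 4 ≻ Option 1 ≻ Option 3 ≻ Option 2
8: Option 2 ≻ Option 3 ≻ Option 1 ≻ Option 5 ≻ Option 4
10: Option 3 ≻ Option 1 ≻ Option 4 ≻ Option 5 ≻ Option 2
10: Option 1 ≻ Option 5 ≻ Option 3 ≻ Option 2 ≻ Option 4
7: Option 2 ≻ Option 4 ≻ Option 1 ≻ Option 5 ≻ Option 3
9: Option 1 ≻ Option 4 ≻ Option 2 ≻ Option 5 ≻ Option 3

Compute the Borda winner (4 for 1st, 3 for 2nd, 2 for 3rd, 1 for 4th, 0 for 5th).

Option 1: 11×1 + 6×2 + 8×2 + 10×3 + 10×4 + 7×2 + 9×4 = 159
Option 2: 11×0 + 6×0 + 8×4 + 10×0 + 10×1 + 7×4 + 9×2 = 88
Option 3: 11×4 + 6×1 + 8×3 + 10×4 + 10×2 + 7×0 + 9×0 = 134
Option 4: 11×2 + 6×3 + 8×0 + 10×2 + 10×0 + 7×3 + 9×3 = 108
Option 5: 11×3 + 6×4 + 8×1 + 10×1 + 10×3 + 7×1 + 9×1 = 121

Option 1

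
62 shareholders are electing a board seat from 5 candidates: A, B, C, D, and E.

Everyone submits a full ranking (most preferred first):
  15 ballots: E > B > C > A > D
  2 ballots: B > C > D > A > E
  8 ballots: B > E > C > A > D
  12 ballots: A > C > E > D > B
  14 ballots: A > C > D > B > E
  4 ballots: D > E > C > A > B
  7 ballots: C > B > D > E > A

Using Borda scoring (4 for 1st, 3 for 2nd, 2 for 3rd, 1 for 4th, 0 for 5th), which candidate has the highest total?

C

A: 15×1 + 2×1 + 8×1 + 12×4 + 14×4 + 4×1 + 7×0 = 133
B: 15×3 + 2×4 + 8×4 + 12×0 + 14×1 + 4×0 + 7×3 = 120
C: 15×2 + 2×3 + 8×2 + 12×3 + 14×3 + 4×2 + 7×4 = 166
D: 15×0 + 2×2 + 8×0 + 12×1 + 14×2 + 4×4 + 7×2 = 74
E: 15×4 + 2×0 + 8×3 + 12×2 + 14×0 + 4×3 + 7×1 = 127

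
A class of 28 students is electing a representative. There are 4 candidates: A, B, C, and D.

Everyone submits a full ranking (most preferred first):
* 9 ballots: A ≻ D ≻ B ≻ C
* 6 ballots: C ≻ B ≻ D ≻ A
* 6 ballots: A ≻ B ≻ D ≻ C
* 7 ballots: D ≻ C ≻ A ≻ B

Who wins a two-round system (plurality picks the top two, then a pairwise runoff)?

Round 1 first-place votes: A 15, B 0, C 6, D 7. A and D advance.
Runoff: A is ranked above D on 15 ballots, D above A on 13.

A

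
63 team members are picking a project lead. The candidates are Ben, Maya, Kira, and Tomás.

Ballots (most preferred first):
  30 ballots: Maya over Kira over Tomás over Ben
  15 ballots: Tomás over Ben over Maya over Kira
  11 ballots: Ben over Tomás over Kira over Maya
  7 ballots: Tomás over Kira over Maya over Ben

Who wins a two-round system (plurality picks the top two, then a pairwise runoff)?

Round 1 first-place votes: Ben 11, Maya 30, Kira 0, Tomás 22. Maya and Tomás advance.
Runoff: Maya is ranked above Tomás on 30 ballots, Tomás above Maya on 33.

Tomás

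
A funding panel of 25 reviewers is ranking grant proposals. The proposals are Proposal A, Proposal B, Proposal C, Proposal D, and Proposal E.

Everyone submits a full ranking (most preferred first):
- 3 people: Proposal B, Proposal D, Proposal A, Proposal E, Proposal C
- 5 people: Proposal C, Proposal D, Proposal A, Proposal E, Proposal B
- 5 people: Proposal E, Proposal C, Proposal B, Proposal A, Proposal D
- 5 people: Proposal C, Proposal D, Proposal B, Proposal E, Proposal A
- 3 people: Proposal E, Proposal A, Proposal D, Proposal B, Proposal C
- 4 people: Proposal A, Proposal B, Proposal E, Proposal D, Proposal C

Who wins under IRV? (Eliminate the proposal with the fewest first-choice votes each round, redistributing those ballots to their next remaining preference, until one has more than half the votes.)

Proposal E

Round 1: Proposal A 4, Proposal B 3, Proposal C 10, Proposal D 0, Proposal E 8. Proposal D eliminated.
Round 2: Proposal A 4, Proposal B 3, Proposal C 10, Proposal E 8. Proposal B eliminated.
Round 3: Proposal A 7, Proposal C 10, Proposal E 8. Proposal A eliminated.
Round 4: Proposal C 10, Proposal E 15. Proposal E has a majority (≥13).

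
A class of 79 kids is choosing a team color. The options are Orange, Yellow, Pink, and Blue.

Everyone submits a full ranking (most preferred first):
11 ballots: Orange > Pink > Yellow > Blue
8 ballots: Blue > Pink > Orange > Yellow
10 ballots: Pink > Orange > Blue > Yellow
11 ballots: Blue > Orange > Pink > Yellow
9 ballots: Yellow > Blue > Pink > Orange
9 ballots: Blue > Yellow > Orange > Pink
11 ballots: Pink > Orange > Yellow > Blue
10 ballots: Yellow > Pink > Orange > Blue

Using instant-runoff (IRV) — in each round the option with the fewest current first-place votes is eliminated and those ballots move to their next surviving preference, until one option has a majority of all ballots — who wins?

Pink

Round 1: Orange 11, Yellow 19, Pink 21, Blue 28. Orange eliminated.
Round 2: Yellow 19, Pink 32, Blue 28. Yellow eliminated.
Round 3: Pink 42, Blue 37. Pink has a majority (≥40).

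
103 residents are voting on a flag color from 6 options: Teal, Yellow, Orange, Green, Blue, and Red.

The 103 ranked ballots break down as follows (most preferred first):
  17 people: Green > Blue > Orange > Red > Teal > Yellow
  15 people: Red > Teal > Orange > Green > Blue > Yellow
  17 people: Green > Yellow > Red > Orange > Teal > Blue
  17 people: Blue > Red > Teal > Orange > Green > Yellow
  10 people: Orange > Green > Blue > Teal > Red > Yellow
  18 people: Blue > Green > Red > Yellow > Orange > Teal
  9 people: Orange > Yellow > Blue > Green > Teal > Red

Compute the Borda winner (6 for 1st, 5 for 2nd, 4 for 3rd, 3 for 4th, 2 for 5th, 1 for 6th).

Teal: 17×2 + 15×5 + 17×2 + 17×4 + 10×3 + 18×1 + 9×2 = 277
Yellow: 17×1 + 15×1 + 17×5 + 17×1 + 10×1 + 18×3 + 9×5 = 243
Orange: 17×4 + 15×4 + 17×3 + 17×3 + 10×6 + 18×2 + 9×6 = 380
Green: 17×6 + 15×3 + 17×6 + 17×2 + 10×5 + 18×5 + 9×3 = 450
Blue: 17×5 + 15×2 + 17×1 + 17×6 + 10×4 + 18×6 + 9×4 = 418
Red: 17×3 + 15×6 + 17×4 + 17×5 + 10×2 + 18×4 + 9×1 = 395

Green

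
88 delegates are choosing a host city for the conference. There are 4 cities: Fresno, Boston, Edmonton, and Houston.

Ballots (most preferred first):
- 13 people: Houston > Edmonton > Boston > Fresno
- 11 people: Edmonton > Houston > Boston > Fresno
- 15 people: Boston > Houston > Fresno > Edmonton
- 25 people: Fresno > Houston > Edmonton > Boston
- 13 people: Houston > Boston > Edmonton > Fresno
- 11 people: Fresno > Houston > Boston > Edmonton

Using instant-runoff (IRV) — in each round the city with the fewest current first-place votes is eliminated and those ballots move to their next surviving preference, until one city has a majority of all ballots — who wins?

Round 1: Fresno 36, Boston 15, Edmonton 11, Houston 26. Edmonton eliminated.
Round 2: Fresno 36, Boston 15, Houston 37. Boston eliminated.
Round 3: Fresno 36, Houston 52. Houston has a majority (≥45).

Houston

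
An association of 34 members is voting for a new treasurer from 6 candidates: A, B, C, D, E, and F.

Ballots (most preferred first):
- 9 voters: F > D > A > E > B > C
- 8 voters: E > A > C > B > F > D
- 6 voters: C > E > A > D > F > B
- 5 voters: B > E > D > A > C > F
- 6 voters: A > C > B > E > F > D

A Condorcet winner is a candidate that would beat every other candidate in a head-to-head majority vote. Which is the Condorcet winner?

E

E vs A: 19–15
E vs B: 23–11
E vs C: 22–12
E vs D: 25–9
E vs F: 25–9
E beats every other candidate.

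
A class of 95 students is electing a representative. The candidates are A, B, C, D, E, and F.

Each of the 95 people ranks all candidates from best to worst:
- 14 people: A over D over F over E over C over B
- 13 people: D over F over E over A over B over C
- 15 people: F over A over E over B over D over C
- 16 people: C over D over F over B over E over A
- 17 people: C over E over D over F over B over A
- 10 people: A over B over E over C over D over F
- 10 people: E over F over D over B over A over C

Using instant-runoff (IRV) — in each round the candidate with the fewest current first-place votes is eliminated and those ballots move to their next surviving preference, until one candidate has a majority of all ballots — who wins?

F

Round 1: A 24, B 0, C 33, D 13, E 10, F 15. B eliminated.
Round 2: A 24, C 33, D 13, E 10, F 15. E eliminated.
Round 3: A 24, C 33, D 13, F 25. D eliminated.
Round 4: A 24, C 33, F 38. A eliminated.
Round 5: C 43, F 52. F has a majority (≥48).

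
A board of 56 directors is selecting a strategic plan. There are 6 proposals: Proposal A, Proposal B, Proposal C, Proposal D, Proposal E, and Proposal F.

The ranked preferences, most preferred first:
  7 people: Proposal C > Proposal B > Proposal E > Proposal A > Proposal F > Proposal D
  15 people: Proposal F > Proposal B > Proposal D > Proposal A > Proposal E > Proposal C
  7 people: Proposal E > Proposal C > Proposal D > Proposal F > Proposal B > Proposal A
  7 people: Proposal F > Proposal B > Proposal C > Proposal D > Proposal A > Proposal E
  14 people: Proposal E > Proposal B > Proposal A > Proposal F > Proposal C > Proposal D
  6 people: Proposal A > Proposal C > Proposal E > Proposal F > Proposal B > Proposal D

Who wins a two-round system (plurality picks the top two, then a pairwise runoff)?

Proposal E

Round 1 first-place votes: Proposal A 6, Proposal B 0, Proposal C 7, Proposal D 0, Proposal E 21, Proposal F 22. Proposal F and Proposal E advance.
Runoff: Proposal F is ranked above Proposal E on 22 ballots, Proposal E above Proposal F on 34.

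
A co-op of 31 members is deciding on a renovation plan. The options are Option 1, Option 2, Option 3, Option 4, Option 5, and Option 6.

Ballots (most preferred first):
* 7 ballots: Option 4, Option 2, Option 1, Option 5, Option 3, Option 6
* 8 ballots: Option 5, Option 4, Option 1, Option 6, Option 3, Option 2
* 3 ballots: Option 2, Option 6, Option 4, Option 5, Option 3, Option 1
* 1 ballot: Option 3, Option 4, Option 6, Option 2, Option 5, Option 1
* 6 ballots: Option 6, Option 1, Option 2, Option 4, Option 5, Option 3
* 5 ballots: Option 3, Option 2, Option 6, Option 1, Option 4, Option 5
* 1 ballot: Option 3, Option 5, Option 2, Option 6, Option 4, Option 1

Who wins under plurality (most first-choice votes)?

Option 5

First-place votes: Option 1 0, Option 2 3, Option 3 7, Option 4 7, Option 5 8, Option 6 6.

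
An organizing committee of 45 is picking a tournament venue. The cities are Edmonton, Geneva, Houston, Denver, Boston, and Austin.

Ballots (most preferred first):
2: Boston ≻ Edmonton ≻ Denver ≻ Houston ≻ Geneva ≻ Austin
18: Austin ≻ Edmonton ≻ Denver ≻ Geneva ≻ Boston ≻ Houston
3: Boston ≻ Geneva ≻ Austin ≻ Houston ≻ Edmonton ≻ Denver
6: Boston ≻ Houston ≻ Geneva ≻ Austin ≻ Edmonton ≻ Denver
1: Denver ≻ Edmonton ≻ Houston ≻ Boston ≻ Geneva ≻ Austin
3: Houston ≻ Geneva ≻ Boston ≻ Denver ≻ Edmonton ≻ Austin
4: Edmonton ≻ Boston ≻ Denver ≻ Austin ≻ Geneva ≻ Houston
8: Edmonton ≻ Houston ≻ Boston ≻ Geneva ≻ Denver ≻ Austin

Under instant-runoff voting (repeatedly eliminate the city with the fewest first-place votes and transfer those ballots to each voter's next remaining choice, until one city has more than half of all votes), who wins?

Boston

Round 1: Edmonton 12, Geneva 0, Houston 3, Denver 1, Boston 11, Austin 18. Geneva eliminated.
Round 2: Edmonton 12, Houston 3, Denver 1, Boston 11, Austin 18. Denver eliminated.
Round 3: Edmonton 13, Houston 3, Boston 11, Austin 18. Houston eliminated.
Round 4: Edmonton 13, Boston 14, Austin 18. Edmonton eliminated.
Round 5: Boston 27, Austin 18. Boston has a majority (≥23).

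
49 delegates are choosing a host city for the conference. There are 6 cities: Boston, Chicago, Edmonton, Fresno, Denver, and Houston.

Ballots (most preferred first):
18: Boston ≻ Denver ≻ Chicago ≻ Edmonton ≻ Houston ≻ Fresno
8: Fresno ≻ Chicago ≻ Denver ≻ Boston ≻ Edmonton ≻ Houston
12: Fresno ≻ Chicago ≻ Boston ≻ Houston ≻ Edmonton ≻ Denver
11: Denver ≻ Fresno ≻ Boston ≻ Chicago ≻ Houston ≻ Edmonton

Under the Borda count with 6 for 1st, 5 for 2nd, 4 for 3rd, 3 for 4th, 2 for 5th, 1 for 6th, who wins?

Boston: 18×6 + 8×3 + 12×4 + 11×4 = 224
Chicago: 18×4 + 8×5 + 12×5 + 11×3 = 205
Edmonton: 18×3 + 8×2 + 12×2 + 11×1 = 105
Fresno: 18×1 + 8×6 + 12×6 + 11×5 = 193
Denver: 18×5 + 8×4 + 12×1 + 11×6 = 200
Houston: 18×2 + 8×1 + 12×3 + 11×2 = 102

Boston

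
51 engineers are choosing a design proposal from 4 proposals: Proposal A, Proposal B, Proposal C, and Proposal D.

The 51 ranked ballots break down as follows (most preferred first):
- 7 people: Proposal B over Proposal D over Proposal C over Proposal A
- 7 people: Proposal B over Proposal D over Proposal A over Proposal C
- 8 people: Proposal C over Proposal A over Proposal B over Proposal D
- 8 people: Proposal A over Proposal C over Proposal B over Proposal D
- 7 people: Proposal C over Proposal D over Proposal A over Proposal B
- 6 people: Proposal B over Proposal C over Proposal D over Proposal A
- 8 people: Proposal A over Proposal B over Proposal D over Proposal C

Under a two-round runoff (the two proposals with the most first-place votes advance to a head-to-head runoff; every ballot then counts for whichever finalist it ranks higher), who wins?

Round 1 first-place votes: Proposal A 16, Proposal B 20, Proposal C 15, Proposal D 0. Proposal B and Proposal A advance.
Runoff: Proposal B is ranked above Proposal A on 20 ballots, Proposal A above Proposal B on 31.

Proposal A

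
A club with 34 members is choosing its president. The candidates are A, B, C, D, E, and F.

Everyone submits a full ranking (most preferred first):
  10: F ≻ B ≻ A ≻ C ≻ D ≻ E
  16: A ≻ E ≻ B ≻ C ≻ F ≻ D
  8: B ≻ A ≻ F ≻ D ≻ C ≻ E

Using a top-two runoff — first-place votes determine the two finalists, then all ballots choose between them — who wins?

A

Round 1 first-place votes: A 16, B 8, C 0, D 0, E 0, F 10. A and F advance.
Runoff: A is ranked above F on 24 ballots, F above A on 10.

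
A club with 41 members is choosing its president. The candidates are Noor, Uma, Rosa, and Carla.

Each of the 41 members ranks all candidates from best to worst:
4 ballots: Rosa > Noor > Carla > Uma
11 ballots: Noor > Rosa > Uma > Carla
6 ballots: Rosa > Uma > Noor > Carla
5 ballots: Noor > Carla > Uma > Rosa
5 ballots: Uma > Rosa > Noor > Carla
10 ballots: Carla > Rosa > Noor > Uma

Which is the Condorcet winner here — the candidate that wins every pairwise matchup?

Rosa vs Noor: 25–16
Rosa vs Uma: 31–10
Rosa vs Carla: 26–15
Rosa beats every other candidate.

Rosa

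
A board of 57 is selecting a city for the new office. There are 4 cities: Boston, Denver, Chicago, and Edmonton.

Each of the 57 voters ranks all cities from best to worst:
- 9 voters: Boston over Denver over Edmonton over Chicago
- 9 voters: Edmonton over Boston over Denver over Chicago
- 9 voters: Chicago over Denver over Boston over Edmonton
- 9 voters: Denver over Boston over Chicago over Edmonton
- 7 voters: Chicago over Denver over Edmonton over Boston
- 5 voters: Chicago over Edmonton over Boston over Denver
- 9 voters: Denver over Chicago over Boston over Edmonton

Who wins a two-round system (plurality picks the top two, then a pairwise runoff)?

Denver

Round 1 first-place votes: Boston 9, Denver 18, Chicago 21, Edmonton 9. Chicago and Denver advance.
Runoff: Chicago is ranked above Denver on 21 ballots, Denver above Chicago on 36.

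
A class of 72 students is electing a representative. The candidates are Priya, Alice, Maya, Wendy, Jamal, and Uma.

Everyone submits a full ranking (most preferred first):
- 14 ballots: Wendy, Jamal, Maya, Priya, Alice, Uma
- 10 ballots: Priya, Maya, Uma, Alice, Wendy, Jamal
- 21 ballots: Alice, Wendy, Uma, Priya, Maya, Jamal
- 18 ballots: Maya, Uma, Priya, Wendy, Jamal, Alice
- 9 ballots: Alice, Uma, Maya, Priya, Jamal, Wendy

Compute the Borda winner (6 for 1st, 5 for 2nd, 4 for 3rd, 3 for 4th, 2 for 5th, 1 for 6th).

Maya

Priya: 14×3 + 10×6 + 21×3 + 18×4 + 9×3 = 264
Alice: 14×2 + 10×3 + 21×6 + 18×1 + 9×6 = 256
Maya: 14×4 + 10×5 + 21×2 + 18×6 + 9×4 = 292
Wendy: 14×6 + 10×2 + 21×5 + 18×3 + 9×1 = 272
Jamal: 14×5 + 10×1 + 21×1 + 18×2 + 9×2 = 155
Uma: 14×1 + 10×4 + 21×4 + 18×5 + 9×5 = 273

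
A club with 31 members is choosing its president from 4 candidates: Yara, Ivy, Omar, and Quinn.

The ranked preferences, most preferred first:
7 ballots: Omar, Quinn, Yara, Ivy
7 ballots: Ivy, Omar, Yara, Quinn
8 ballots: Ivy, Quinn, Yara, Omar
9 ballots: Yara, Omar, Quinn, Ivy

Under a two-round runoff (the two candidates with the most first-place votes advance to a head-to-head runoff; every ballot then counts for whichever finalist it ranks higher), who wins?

Round 1 first-place votes: Yara 9, Ivy 15, Omar 7, Quinn 0. Ivy and Yara advance.
Runoff: Ivy is ranked above Yara on 15 ballots, Yara above Ivy on 16.

Yara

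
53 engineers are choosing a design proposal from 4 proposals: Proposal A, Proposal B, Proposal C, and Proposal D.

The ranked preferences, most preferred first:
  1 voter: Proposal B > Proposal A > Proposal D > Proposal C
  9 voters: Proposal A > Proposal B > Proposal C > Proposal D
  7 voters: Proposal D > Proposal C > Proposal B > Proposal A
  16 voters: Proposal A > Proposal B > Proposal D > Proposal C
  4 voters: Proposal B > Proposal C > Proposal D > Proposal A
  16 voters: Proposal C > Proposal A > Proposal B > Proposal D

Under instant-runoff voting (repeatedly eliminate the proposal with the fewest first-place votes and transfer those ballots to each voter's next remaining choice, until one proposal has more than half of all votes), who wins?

Proposal C

Round 1: Proposal A 25, Proposal B 5, Proposal C 16, Proposal D 7. Proposal B eliminated.
Round 2: Proposal A 26, Proposal C 20, Proposal D 7. Proposal D eliminated.
Round 3: Proposal A 26, Proposal C 27. Proposal C has a majority (≥27).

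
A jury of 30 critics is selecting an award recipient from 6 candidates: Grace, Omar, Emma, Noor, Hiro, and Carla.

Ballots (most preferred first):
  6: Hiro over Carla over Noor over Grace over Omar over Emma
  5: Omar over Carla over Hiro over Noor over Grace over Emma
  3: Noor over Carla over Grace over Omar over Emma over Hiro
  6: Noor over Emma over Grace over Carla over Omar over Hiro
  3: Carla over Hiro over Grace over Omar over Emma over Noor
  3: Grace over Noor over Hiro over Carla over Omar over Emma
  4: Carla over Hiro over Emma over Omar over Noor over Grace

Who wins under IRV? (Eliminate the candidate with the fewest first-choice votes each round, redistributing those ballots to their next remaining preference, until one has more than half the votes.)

Round 1: Grace 3, Omar 5, Emma 0, Noor 9, Hiro 6, Carla 7. Emma eliminated.
Round 2: Grace 3, Omar 5, Noor 9, Hiro 6, Carla 7. Grace eliminated.
Round 3: Omar 5, Noor 12, Hiro 6, Carla 7. Omar eliminated.
Round 4: Noor 12, Hiro 6, Carla 12. Hiro eliminated.
Round 5: Noor 12, Carla 18. Carla has a majority (≥16).

Carla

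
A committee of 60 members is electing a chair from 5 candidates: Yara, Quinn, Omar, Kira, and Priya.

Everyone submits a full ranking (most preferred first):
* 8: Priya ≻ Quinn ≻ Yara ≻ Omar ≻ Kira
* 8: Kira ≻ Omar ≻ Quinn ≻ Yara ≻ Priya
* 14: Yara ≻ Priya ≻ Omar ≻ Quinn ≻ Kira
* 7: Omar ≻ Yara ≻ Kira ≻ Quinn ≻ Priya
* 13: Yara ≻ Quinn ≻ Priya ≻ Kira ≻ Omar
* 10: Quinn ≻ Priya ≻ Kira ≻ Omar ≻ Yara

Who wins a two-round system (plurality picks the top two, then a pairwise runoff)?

Round 1 first-place votes: Yara 27, Quinn 10, Omar 7, Kira 8, Priya 8. Yara and Quinn advance.
Runoff: Yara is ranked above Quinn on 34 ballots, Quinn above Yara on 26.

Yara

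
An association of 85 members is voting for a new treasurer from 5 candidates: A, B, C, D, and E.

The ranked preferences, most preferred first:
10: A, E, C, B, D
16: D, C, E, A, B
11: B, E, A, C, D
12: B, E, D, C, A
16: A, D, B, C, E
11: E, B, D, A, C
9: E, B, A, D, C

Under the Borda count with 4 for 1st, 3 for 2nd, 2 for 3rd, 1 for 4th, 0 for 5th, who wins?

A: 10×4 + 16×1 + 11×2 + 12×0 + 16×4 + 11×1 + 9×2 = 171
B: 10×1 + 16×0 + 11×4 + 12×4 + 16×2 + 11×3 + 9×3 = 194
C: 10×2 + 16×3 + 11×1 + 12×1 + 16×1 + 11×0 + 9×0 = 107
D: 10×0 + 16×4 + 11×0 + 12×2 + 16×3 + 11×2 + 9×1 = 167
E: 10×3 + 16×2 + 11×3 + 12×3 + 16×0 + 11×4 + 9×4 = 211

E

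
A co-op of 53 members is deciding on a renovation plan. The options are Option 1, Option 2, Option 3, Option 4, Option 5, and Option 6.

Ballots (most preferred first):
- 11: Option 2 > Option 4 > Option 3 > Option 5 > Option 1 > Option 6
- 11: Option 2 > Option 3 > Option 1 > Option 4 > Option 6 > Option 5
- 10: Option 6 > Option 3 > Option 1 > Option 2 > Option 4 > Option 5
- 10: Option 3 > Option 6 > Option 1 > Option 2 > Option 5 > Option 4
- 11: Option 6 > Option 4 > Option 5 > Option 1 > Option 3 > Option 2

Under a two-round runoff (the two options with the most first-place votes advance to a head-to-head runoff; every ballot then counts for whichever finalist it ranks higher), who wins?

Option 6

Round 1 first-place votes: Option 1 0, Option 2 22, Option 3 10, Option 4 0, Option 5 0, Option 6 21. Option 2 and Option 6 advance.
Runoff: Option 2 is ranked above Option 6 on 22 ballots, Option 6 above Option 2 on 31.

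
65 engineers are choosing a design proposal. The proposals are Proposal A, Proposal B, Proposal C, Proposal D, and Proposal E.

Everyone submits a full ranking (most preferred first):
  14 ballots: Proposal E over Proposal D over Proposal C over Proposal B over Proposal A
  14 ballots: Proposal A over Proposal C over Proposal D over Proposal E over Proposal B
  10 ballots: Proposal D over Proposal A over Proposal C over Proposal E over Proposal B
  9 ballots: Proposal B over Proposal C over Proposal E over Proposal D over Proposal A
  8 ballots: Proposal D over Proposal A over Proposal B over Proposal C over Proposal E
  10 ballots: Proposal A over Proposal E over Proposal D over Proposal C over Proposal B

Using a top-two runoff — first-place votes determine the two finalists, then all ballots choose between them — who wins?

Proposal D

Round 1 first-place votes: Proposal A 24, Proposal B 9, Proposal C 0, Proposal D 18, Proposal E 14. Proposal A and Proposal D advance.
Runoff: Proposal A is ranked above Proposal D on 24 ballots, Proposal D above Proposal A on 41.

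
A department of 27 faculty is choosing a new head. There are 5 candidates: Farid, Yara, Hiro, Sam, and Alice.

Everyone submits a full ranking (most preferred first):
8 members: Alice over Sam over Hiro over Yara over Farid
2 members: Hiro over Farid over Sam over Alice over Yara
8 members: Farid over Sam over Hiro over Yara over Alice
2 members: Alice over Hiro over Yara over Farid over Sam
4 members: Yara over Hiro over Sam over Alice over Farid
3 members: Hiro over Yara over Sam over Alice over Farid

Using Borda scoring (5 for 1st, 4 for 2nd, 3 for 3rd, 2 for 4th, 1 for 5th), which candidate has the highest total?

Farid: 8×1 + 2×4 + 8×5 + 2×2 + 4×1 + 3×1 = 67
Yara: 8×2 + 2×1 + 8×2 + 2×3 + 4×5 + 3×4 = 72
Hiro: 8×3 + 2×5 + 8×3 + 2×4 + 4×4 + 3×5 = 97
Sam: 8×4 + 2×3 + 8×4 + 2×1 + 4×3 + 3×3 = 93
Alice: 8×5 + 2×2 + 8×1 + 2×5 + 4×2 + 3×2 = 76

Hiro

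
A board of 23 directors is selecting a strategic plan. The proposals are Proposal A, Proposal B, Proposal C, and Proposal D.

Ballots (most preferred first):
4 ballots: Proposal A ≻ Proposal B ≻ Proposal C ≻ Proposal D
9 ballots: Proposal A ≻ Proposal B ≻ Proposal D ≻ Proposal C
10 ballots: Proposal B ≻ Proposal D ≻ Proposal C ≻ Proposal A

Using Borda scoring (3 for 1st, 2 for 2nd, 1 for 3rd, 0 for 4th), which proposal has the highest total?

Proposal A: 4×3 + 9×3 + 10×0 = 39
Proposal B: 4×2 + 9×2 + 10×3 = 56
Proposal C: 4×1 + 9×0 + 10×1 = 14
Proposal D: 4×0 + 9×1 + 10×2 = 29

Proposal B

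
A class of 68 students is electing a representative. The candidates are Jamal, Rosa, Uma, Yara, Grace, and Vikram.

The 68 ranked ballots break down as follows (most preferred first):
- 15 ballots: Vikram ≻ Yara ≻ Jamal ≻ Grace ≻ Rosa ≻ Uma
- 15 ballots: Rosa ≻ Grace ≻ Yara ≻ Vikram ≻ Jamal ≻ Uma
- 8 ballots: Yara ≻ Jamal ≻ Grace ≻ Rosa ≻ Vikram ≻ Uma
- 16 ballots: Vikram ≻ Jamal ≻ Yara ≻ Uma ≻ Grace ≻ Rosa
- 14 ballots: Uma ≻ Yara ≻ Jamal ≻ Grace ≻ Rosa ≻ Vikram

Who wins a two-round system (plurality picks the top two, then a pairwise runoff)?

Rosa

Round 1 first-place votes: Jamal 0, Rosa 15, Uma 14, Yara 8, Grace 0, Vikram 31. Vikram and Rosa advance.
Runoff: Vikram is ranked above Rosa on 31 ballots, Rosa above Vikram on 37.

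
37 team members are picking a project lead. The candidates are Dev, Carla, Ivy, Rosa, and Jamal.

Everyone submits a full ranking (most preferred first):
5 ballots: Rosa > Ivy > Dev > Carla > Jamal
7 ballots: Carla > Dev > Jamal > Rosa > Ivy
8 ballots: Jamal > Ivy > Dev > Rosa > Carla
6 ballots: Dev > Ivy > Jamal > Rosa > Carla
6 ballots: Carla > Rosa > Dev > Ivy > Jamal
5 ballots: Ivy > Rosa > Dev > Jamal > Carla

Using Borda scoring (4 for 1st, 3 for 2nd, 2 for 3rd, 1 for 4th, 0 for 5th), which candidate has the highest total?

Dev: 5×2 + 7×3 + 8×2 + 6×4 + 6×2 + 5×2 = 93
Carla: 5×1 + 7×4 + 8×0 + 6×0 + 6×4 + 5×0 = 57
Ivy: 5×3 + 7×0 + 8×3 + 6×3 + 6×1 + 5×4 = 83
Rosa: 5×4 + 7×1 + 8×1 + 6×1 + 6×3 + 5×3 = 74
Jamal: 5×0 + 7×2 + 8×4 + 6×2 + 6×0 + 5×1 = 63

Dev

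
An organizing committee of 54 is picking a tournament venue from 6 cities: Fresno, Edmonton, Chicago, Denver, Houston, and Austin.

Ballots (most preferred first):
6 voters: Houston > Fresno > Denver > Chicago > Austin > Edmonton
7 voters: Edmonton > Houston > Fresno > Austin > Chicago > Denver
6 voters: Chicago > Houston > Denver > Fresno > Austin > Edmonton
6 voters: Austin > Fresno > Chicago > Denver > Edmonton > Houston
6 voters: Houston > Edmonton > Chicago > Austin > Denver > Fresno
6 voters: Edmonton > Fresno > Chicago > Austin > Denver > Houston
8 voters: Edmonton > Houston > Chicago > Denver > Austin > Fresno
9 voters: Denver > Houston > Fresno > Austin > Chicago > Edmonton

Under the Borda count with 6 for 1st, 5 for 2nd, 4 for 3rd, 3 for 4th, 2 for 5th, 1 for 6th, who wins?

Fresno: 6×5 + 7×4 + 6×3 + 6×5 + 6×1 + 6×5 + 8×1 + 9×4 = 186
Edmonton: 6×1 + 7×6 + 6×1 + 6×2 + 6×5 + 6×6 + 8×6 + 9×1 = 189
Chicago: 6×3 + 7×2 + 6×6 + 6×4 + 6×4 + 6×4 + 8×4 + 9×2 = 190
Denver: 6×4 + 7×1 + 6×4 + 6×3 + 6×2 + 6×2 + 8×3 + 9×6 = 175
Houston: 6×6 + 7×5 + 6×5 + 6×1 + 6×6 + 6×1 + 8×5 + 9×5 = 234
Austin: 6×2 + 7×3 + 6×2 + 6×6 + 6×3 + 6×3 + 8×2 + 9×3 = 160

Houston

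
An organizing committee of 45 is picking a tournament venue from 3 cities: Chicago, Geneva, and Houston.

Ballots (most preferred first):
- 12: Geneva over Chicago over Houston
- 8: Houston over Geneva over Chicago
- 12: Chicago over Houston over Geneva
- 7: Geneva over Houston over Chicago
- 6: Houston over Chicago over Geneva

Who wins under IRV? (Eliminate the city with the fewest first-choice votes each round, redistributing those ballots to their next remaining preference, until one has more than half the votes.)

Round 1: Chicago 12, Geneva 19, Houston 14. Chicago eliminated.
Round 2: Geneva 19, Houston 26. Houston has a majority (≥23).

Houston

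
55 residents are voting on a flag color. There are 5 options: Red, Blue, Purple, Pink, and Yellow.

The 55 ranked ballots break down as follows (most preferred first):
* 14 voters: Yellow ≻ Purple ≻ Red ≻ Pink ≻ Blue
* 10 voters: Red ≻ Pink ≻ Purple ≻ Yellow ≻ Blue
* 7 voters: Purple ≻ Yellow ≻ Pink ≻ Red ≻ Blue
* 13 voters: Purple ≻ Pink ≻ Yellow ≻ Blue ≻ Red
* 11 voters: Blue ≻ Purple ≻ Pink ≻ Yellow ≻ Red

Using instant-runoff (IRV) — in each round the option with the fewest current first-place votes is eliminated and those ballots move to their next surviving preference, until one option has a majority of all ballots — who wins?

Round 1: Red 10, Blue 11, Purple 20, Pink 0, Yellow 14. Pink eliminated.
Round 2: Red 10, Blue 11, Purple 20, Yellow 14. Red eliminated.
Round 3: Blue 11, Purple 30, Yellow 14. Purple has a majority (≥28).

Purple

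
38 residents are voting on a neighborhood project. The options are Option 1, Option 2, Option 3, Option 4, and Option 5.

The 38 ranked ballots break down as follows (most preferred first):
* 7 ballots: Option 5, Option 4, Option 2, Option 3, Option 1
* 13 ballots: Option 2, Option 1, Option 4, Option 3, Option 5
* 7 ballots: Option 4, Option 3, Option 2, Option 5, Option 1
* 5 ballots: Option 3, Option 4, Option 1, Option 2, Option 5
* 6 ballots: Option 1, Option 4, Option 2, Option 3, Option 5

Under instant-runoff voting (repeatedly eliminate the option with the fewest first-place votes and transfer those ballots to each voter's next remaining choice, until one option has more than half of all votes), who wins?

Round 1: Option 1 6, Option 2 13, Option 3 5, Option 4 7, Option 5 7. Option 3 eliminated.
Round 2: Option 1 6, Option 2 13, Option 4 12, Option 5 7. Option 1 eliminated.
Round 3: Option 2 13, Option 4 18, Option 5 7. Option 5 eliminated.
Round 4: Option 2 13, Option 4 25. Option 4 has a majority (≥20).

Option 4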